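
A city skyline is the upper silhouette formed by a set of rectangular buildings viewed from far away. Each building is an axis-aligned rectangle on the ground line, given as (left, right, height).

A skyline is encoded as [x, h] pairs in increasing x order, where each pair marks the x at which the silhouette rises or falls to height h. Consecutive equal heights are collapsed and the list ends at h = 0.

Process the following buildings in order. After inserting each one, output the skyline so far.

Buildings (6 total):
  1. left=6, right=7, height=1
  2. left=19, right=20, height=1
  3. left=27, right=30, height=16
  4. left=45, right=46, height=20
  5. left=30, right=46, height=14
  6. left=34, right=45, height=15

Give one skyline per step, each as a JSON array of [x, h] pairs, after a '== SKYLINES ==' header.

== SKYLINES ==
[[6,1],[7,0]]
[[6,1],[7,0],[19,1],[20,0]]
[[6,1],[7,0],[19,1],[20,0],[27,16],[30,0]]
[[6,1],[7,0],[19,1],[20,0],[27,16],[30,0],[45,20],[46,0]]
[[6,1],[7,0],[19,1],[20,0],[27,16],[30,14],[45,20],[46,0]]
[[6,1],[7,0],[19,1],[20,0],[27,16],[30,14],[34,15],[45,20],[46,0]]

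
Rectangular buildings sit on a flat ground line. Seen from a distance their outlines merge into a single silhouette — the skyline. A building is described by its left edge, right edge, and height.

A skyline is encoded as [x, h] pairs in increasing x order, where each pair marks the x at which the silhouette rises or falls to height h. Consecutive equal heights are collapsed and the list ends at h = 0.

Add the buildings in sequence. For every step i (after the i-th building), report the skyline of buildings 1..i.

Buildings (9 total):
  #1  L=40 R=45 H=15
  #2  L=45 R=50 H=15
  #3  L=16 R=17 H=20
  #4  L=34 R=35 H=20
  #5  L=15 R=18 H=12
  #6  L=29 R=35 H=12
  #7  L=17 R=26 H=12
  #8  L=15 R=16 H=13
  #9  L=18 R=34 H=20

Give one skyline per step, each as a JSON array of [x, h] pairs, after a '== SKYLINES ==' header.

== SKYLINES ==
[[40,15],[45,0]]
[[40,15],[50,0]]
[[16,20],[17,0],[40,15],[50,0]]
[[16,20],[17,0],[34,20],[35,0],[40,15],[50,0]]
[[15,12],[16,20],[17,12],[18,0],[34,20],[35,0],[40,15],[50,0]]
[[15,12],[16,20],[17,12],[18,0],[29,12],[34,20],[35,0],[40,15],[50,0]]
[[15,12],[16,20],[17,12],[26,0],[29,12],[34,20],[35,0],[40,15],[50,0]]
[[15,13],[16,20],[17,12],[26,0],[29,12],[34,20],[35,0],[40,15],[50,0]]
[[15,13],[16,20],[17,12],[18,20],[35,0],[40,15],[50,0]]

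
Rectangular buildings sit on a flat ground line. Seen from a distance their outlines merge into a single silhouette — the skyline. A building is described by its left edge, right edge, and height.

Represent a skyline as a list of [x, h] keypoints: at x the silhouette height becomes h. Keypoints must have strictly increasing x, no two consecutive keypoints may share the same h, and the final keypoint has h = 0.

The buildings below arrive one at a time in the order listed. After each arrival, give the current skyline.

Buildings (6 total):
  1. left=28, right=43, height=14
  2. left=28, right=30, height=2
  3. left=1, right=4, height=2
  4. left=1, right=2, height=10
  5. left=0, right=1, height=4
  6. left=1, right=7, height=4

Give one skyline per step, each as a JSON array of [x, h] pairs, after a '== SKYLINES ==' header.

== SKYLINES ==
[[28,14],[43,0]]
[[28,14],[43,0]]
[[1,2],[4,0],[28,14],[43,0]]
[[1,10],[2,2],[4,0],[28,14],[43,0]]
[[0,4],[1,10],[2,2],[4,0],[28,14],[43,0]]
[[0,4],[1,10],[2,4],[7,0],[28,14],[43,0]]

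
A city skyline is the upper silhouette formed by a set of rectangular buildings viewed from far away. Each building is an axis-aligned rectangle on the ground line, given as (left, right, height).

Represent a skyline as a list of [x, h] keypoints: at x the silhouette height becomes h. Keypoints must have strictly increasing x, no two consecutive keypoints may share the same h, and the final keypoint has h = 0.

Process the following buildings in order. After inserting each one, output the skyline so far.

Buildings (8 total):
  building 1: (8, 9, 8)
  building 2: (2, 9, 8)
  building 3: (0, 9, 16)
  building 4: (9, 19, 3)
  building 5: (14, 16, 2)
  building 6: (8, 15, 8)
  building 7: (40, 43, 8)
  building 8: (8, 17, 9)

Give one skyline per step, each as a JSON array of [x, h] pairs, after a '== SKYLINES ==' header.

== SKYLINES ==
[[8,8],[9,0]]
[[2,8],[9,0]]
[[0,16],[9,0]]
[[0,16],[9,3],[19,0]]
[[0,16],[9,3],[19,0]]
[[0,16],[9,8],[15,3],[19,0]]
[[0,16],[9,8],[15,3],[19,0],[40,8],[43,0]]
[[0,16],[9,9],[17,3],[19,0],[40,8],[43,0]]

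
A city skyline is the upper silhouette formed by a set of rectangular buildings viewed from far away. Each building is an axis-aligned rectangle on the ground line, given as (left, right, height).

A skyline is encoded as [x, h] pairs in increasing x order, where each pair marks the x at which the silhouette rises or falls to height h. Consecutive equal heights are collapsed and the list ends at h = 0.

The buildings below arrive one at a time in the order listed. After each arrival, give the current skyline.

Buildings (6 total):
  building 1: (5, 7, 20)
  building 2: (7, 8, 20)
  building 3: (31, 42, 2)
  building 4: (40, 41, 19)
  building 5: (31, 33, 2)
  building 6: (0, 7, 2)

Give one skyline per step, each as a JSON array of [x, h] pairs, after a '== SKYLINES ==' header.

== SKYLINES ==
[[5,20],[7,0]]
[[5,20],[8,0]]
[[5,20],[8,0],[31,2],[42,0]]
[[5,20],[8,0],[31,2],[40,19],[41,2],[42,0]]
[[5,20],[8,0],[31,2],[40,19],[41,2],[42,0]]
[[0,2],[5,20],[8,0],[31,2],[40,19],[41,2],[42,0]]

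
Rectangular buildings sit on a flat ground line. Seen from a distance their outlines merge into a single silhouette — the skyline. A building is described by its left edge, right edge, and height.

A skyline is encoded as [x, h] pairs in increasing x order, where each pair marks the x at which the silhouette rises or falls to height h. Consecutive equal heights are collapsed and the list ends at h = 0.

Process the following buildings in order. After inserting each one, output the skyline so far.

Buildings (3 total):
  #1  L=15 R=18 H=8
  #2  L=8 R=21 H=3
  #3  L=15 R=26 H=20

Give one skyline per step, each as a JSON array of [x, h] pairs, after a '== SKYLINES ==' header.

== SKYLINES ==
[[15,8],[18,0]]
[[8,3],[15,8],[18,3],[21,0]]
[[8,3],[15,20],[26,0]]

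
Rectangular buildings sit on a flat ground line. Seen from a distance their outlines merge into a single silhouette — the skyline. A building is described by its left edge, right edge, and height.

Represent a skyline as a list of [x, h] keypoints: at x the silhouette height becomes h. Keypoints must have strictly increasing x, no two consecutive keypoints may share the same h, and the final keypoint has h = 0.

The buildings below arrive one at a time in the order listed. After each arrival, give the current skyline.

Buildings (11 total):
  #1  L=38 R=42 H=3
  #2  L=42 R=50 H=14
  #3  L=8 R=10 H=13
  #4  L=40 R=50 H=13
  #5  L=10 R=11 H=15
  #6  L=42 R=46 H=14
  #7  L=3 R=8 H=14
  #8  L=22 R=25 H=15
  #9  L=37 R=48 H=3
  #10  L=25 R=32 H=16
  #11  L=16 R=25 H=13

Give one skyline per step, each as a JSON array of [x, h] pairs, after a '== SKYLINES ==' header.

== SKYLINES ==
[[38,3],[42,0]]
[[38,3],[42,14],[50,0]]
[[8,13],[10,0],[38,3],[42,14],[50,0]]
[[8,13],[10,0],[38,3],[40,13],[42,14],[50,0]]
[[8,13],[10,15],[11,0],[38,3],[40,13],[42,14],[50,0]]
[[8,13],[10,15],[11,0],[38,3],[40,13],[42,14],[50,0]]
[[3,14],[8,13],[10,15],[11,0],[38,3],[40,13],[42,14],[50,0]]
[[3,14],[8,13],[10,15],[11,0],[22,15],[25,0],[38,3],[40,13],[42,14],[50,0]]
[[3,14],[8,13],[10,15],[11,0],[22,15],[25,0],[37,3],[40,13],[42,14],[50,0]]
[[3,14],[8,13],[10,15],[11,0],[22,15],[25,16],[32,0],[37,3],[40,13],[42,14],[50,0]]
[[3,14],[8,13],[10,15],[11,0],[16,13],[22,15],[25,16],[32,0],[37,3],[40,13],[42,14],[50,0]]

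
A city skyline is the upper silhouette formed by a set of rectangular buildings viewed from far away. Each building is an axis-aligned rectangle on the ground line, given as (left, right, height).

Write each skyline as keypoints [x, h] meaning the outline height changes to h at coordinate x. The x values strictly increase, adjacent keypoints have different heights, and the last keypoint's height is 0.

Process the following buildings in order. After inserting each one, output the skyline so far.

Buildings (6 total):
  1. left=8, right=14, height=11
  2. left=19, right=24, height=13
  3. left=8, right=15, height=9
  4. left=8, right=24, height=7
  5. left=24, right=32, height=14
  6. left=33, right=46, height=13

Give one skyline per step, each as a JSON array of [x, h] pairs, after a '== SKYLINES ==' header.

== SKYLINES ==
[[8,11],[14,0]]
[[8,11],[14,0],[19,13],[24,0]]
[[8,11],[14,9],[15,0],[19,13],[24,0]]
[[8,11],[14,9],[15,7],[19,13],[24,0]]
[[8,11],[14,9],[15,7],[19,13],[24,14],[32,0]]
[[8,11],[14,9],[15,7],[19,13],[24,14],[32,0],[33,13],[46,0]]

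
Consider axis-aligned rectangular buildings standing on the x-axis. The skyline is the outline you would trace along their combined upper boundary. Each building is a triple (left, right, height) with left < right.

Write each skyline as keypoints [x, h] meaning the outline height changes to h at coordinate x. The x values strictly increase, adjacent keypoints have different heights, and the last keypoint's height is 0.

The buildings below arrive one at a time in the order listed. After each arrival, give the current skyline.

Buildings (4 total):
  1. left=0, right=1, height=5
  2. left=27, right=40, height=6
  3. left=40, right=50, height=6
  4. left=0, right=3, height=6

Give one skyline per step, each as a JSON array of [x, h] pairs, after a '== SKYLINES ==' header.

== SKYLINES ==
[[0,5],[1,0]]
[[0,5],[1,0],[27,6],[40,0]]
[[0,5],[1,0],[27,6],[50,0]]
[[0,6],[3,0],[27,6],[50,0]]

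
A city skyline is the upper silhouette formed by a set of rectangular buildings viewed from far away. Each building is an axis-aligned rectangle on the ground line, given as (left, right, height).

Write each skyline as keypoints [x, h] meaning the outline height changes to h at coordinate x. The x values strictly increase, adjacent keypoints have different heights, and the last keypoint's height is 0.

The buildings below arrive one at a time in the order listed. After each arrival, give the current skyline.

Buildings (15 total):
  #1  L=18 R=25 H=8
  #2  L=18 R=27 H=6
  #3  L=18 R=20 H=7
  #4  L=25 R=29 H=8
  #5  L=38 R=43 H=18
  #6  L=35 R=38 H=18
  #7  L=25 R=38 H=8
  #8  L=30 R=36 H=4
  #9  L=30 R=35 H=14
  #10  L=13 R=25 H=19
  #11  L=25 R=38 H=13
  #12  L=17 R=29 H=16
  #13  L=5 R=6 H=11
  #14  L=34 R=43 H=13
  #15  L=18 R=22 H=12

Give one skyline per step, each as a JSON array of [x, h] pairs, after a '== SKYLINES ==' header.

== SKYLINES ==
[[18,8],[25,0]]
[[18,8],[25,6],[27,0]]
[[18,8],[25,6],[27,0]]
[[18,8],[29,0]]
[[18,8],[29,0],[38,18],[43,0]]
[[18,8],[29,0],[35,18],[43,0]]
[[18,8],[35,18],[43,0]]
[[18,8],[35,18],[43,0]]
[[18,8],[30,14],[35,18],[43,0]]
[[13,19],[25,8],[30,14],[35,18],[43,0]]
[[13,19],[25,13],[30,14],[35,18],[43,0]]
[[13,19],[25,16],[29,13],[30,14],[35,18],[43,0]]
[[5,11],[6,0],[13,19],[25,16],[29,13],[30,14],[35,18],[43,0]]
[[5,11],[6,0],[13,19],[25,16],[29,13],[30,14],[35,18],[43,0]]
[[5,11],[6,0],[13,19],[25,16],[29,13],[30,14],[35,18],[43,0]]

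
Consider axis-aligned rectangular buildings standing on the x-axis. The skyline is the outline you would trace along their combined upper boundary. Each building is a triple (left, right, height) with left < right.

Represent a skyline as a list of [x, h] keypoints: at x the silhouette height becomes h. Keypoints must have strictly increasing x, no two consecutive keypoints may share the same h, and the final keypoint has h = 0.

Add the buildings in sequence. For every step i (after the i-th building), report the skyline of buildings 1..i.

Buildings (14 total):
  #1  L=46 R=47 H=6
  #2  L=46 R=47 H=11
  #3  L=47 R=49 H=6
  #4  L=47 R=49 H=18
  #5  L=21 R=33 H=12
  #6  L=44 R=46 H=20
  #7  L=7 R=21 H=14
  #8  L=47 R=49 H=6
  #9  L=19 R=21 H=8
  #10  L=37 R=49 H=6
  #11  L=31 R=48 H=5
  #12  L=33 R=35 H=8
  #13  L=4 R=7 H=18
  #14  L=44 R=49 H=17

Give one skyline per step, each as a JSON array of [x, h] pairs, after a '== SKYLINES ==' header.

== SKYLINES ==
[[46,6],[47,0]]
[[46,11],[47,0]]
[[46,11],[47,6],[49,0]]
[[46,11],[47,18],[49,0]]
[[21,12],[33,0],[46,11],[47,18],[49,0]]
[[21,12],[33,0],[44,20],[46,11],[47,18],[49,0]]
[[7,14],[21,12],[33,0],[44,20],[46,11],[47,18],[49,0]]
[[7,14],[21,12],[33,0],[44,20],[46,11],[47,18],[49,0]]
[[7,14],[21,12],[33,0],[44,20],[46,11],[47,18],[49,0]]
[[7,14],[21,12],[33,0],[37,6],[44,20],[46,11],[47,18],[49,0]]
[[7,14],[21,12],[33,5],[37,6],[44,20],[46,11],[47,18],[49,0]]
[[7,14],[21,12],[33,8],[35,5],[37,6],[44,20],[46,11],[47,18],[49,0]]
[[4,18],[7,14],[21,12],[33,8],[35,5],[37,6],[44,20],[46,11],[47,18],[49,0]]
[[4,18],[7,14],[21,12],[33,8],[35,5],[37,6],[44,20],[46,17],[47,18],[49,0]]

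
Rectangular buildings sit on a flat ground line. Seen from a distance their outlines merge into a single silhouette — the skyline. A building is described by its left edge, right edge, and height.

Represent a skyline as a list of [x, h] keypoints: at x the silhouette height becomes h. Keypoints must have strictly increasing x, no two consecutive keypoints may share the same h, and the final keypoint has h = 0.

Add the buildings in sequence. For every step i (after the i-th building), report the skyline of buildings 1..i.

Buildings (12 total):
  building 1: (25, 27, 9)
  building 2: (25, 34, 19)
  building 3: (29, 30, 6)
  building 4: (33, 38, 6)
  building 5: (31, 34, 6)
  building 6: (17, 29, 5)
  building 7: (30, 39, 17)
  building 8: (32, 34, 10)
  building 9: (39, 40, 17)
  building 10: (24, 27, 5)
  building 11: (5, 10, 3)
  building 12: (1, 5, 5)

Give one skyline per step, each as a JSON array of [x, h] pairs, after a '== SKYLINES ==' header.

== SKYLINES ==
[[25,9],[27,0]]
[[25,19],[34,0]]
[[25,19],[34,0]]
[[25,19],[34,6],[38,0]]
[[25,19],[34,6],[38,0]]
[[17,5],[25,19],[34,6],[38,0]]
[[17,5],[25,19],[34,17],[39,0]]
[[17,5],[25,19],[34,17],[39,0]]
[[17,5],[25,19],[34,17],[40,0]]
[[17,5],[25,19],[34,17],[40,0]]
[[5,3],[10,0],[17,5],[25,19],[34,17],[40,0]]
[[1,5],[5,3],[10,0],[17,5],[25,19],[34,17],[40,0]]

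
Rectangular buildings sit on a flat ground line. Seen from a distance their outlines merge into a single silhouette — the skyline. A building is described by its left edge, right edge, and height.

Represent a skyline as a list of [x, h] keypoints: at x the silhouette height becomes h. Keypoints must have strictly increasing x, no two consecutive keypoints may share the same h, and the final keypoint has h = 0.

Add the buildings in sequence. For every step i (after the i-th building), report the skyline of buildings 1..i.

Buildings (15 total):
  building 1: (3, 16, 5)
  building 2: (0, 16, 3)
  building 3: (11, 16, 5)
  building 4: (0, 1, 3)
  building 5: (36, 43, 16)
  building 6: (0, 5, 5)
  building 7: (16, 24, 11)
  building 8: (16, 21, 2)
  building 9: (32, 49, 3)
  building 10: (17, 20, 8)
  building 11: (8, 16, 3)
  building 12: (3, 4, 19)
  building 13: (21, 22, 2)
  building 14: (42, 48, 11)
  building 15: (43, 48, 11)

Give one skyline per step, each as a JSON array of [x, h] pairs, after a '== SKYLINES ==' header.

== SKYLINES ==
[[3,5],[16,0]]
[[0,3],[3,5],[16,0]]
[[0,3],[3,5],[16,0]]
[[0,3],[3,5],[16,0]]
[[0,3],[3,5],[16,0],[36,16],[43,0]]
[[0,5],[16,0],[36,16],[43,0]]
[[0,5],[16,11],[24,0],[36,16],[43,0]]
[[0,5],[16,11],[24,0],[36,16],[43,0]]
[[0,5],[16,11],[24,0],[32,3],[36,16],[43,3],[49,0]]
[[0,5],[16,11],[24,0],[32,3],[36,16],[43,3],[49,0]]
[[0,5],[16,11],[24,0],[32,3],[36,16],[43,3],[49,0]]
[[0,5],[3,19],[4,5],[16,11],[24,0],[32,3],[36,16],[43,3],[49,0]]
[[0,5],[3,19],[4,5],[16,11],[24,0],[32,3],[36,16],[43,3],[49,0]]
[[0,5],[3,19],[4,5],[16,11],[24,0],[32,3],[36,16],[43,11],[48,3],[49,0]]
[[0,5],[3,19],[4,5],[16,11],[24,0],[32,3],[36,16],[43,11],[48,3],[49,0]]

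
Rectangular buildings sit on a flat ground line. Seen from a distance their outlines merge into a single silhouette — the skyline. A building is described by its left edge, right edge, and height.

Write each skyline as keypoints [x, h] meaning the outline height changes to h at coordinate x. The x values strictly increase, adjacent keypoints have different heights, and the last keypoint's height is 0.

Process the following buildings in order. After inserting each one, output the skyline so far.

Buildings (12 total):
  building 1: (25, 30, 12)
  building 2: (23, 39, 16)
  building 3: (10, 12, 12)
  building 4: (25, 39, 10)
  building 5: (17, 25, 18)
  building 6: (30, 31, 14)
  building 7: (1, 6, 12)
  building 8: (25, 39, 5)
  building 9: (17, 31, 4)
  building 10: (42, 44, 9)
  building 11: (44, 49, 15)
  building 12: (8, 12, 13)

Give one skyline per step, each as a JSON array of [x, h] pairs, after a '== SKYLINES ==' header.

== SKYLINES ==
[[25,12],[30,0]]
[[23,16],[39,0]]
[[10,12],[12,0],[23,16],[39,0]]
[[10,12],[12,0],[23,16],[39,0]]
[[10,12],[12,0],[17,18],[25,16],[39,0]]
[[10,12],[12,0],[17,18],[25,16],[39,0]]
[[1,12],[6,0],[10,12],[12,0],[17,18],[25,16],[39,0]]
[[1,12],[6,0],[10,12],[12,0],[17,18],[25,16],[39,0]]
[[1,12],[6,0],[10,12],[12,0],[17,18],[25,16],[39,0]]
[[1,12],[6,0],[10,12],[12,0],[17,18],[25,16],[39,0],[42,9],[44,0]]
[[1,12],[6,0],[10,12],[12,0],[17,18],[25,16],[39,0],[42,9],[44,15],[49,0]]
[[1,12],[6,0],[8,13],[12,0],[17,18],[25,16],[39,0],[42,9],[44,15],[49,0]]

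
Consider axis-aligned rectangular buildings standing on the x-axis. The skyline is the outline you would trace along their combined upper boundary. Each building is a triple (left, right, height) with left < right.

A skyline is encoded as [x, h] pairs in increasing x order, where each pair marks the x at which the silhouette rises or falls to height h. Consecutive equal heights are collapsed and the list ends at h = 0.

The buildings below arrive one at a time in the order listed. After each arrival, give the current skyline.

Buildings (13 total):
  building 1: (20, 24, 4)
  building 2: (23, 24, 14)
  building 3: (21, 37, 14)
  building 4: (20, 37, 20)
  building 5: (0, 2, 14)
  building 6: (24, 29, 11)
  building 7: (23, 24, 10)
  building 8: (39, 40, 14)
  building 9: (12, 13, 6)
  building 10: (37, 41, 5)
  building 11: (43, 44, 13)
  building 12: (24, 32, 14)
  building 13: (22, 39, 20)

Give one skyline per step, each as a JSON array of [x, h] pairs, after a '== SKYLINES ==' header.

== SKYLINES ==
[[20,4],[24,0]]
[[20,4],[23,14],[24,0]]
[[20,4],[21,14],[37,0]]
[[20,20],[37,0]]
[[0,14],[2,0],[20,20],[37,0]]
[[0,14],[2,0],[20,20],[37,0]]
[[0,14],[2,0],[20,20],[37,0]]
[[0,14],[2,0],[20,20],[37,0],[39,14],[40,0]]
[[0,14],[2,0],[12,6],[13,0],[20,20],[37,0],[39,14],[40,0]]
[[0,14],[2,0],[12,6],[13,0],[20,20],[37,5],[39,14],[40,5],[41,0]]
[[0,14],[2,0],[12,6],[13,0],[20,20],[37,5],[39,14],[40,5],[41,0],[43,13],[44,0]]
[[0,14],[2,0],[12,6],[13,0],[20,20],[37,5],[39,14],[40,5],[41,0],[43,13],[44,0]]
[[0,14],[2,0],[12,6],[13,0],[20,20],[39,14],[40,5],[41,0],[43,13],[44,0]]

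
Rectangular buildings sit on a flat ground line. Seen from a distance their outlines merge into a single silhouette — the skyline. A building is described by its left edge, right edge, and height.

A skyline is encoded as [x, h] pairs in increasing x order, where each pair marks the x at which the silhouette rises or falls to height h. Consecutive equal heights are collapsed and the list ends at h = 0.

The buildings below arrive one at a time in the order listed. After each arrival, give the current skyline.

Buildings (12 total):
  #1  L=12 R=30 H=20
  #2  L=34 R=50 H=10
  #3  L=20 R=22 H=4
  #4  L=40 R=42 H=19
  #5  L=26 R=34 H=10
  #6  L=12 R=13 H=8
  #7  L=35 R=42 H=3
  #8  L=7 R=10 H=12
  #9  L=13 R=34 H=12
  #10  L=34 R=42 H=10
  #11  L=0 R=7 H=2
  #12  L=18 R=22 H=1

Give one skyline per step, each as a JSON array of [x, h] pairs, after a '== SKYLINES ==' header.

== SKYLINES ==
[[12,20],[30,0]]
[[12,20],[30,0],[34,10],[50,0]]
[[12,20],[30,0],[34,10],[50,0]]
[[12,20],[30,0],[34,10],[40,19],[42,10],[50,0]]
[[12,20],[30,10],[40,19],[42,10],[50,0]]
[[12,20],[30,10],[40,19],[42,10],[50,0]]
[[12,20],[30,10],[40,19],[42,10],[50,0]]
[[7,12],[10,0],[12,20],[30,10],[40,19],[42,10],[50,0]]
[[7,12],[10,0],[12,20],[30,12],[34,10],[40,19],[42,10],[50,0]]
[[7,12],[10,0],[12,20],[30,12],[34,10],[40,19],[42,10],[50,0]]
[[0,2],[7,12],[10,0],[12,20],[30,12],[34,10],[40,19],[42,10],[50,0]]
[[0,2],[7,12],[10,0],[12,20],[30,12],[34,10],[40,19],[42,10],[50,0]]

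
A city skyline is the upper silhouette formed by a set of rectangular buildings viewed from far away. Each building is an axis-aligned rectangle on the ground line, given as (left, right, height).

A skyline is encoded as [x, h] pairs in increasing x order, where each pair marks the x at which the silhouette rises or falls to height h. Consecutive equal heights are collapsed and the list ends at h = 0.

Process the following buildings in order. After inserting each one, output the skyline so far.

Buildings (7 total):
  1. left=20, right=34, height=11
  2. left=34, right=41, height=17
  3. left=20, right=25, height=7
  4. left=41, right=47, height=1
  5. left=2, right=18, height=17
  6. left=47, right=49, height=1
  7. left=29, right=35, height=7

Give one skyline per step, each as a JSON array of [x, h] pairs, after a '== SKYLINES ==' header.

== SKYLINES ==
[[20,11],[34,0]]
[[20,11],[34,17],[41,0]]
[[20,11],[34,17],[41,0]]
[[20,11],[34,17],[41,1],[47,0]]
[[2,17],[18,0],[20,11],[34,17],[41,1],[47,0]]
[[2,17],[18,0],[20,11],[34,17],[41,1],[49,0]]
[[2,17],[18,0],[20,11],[34,17],[41,1],[49,0]]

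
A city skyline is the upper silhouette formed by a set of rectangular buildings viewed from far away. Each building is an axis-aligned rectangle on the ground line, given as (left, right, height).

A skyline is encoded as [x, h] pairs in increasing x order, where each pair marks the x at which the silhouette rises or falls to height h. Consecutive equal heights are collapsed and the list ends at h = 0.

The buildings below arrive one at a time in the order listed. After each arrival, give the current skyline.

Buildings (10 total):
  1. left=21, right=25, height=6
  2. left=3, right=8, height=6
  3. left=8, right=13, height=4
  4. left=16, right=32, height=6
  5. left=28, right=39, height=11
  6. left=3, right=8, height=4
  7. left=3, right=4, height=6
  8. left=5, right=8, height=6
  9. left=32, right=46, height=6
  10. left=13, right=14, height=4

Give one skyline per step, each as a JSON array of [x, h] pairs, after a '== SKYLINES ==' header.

== SKYLINES ==
[[21,6],[25,0]]
[[3,6],[8,0],[21,6],[25,0]]
[[3,6],[8,4],[13,0],[21,6],[25,0]]
[[3,6],[8,4],[13,0],[16,6],[32,0]]
[[3,6],[8,4],[13,0],[16,6],[28,11],[39,0]]
[[3,6],[8,4],[13,0],[16,6],[28,11],[39,0]]
[[3,6],[8,4],[13,0],[16,6],[28,11],[39,0]]
[[3,6],[8,4],[13,0],[16,6],[28,11],[39,0]]
[[3,6],[8,4],[13,0],[16,6],[28,11],[39,6],[46,0]]
[[3,6],[8,4],[14,0],[16,6],[28,11],[39,6],[46,0]]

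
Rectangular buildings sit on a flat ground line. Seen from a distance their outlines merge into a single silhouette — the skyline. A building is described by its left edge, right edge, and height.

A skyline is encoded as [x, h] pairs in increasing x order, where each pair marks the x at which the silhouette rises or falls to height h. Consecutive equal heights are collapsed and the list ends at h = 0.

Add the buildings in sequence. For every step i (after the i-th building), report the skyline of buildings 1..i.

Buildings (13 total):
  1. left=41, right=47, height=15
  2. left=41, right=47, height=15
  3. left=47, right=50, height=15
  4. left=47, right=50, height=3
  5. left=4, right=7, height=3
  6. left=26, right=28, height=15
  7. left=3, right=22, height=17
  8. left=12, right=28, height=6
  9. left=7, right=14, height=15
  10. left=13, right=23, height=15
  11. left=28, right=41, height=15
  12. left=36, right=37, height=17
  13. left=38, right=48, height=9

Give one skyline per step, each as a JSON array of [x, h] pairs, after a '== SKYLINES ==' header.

== SKYLINES ==
[[41,15],[47,0]]
[[41,15],[47,0]]
[[41,15],[50,0]]
[[41,15],[50,0]]
[[4,3],[7,0],[41,15],[50,0]]
[[4,3],[7,0],[26,15],[28,0],[41,15],[50,0]]
[[3,17],[22,0],[26,15],[28,0],[41,15],[50,0]]
[[3,17],[22,6],[26,15],[28,0],[41,15],[50,0]]
[[3,17],[22,6],[26,15],[28,0],[41,15],[50,0]]
[[3,17],[22,15],[23,6],[26,15],[28,0],[41,15],[50,0]]
[[3,17],[22,15],[23,6],[26,15],[50,0]]
[[3,17],[22,15],[23,6],[26,15],[36,17],[37,15],[50,0]]
[[3,17],[22,15],[23,6],[26,15],[36,17],[37,15],[50,0]]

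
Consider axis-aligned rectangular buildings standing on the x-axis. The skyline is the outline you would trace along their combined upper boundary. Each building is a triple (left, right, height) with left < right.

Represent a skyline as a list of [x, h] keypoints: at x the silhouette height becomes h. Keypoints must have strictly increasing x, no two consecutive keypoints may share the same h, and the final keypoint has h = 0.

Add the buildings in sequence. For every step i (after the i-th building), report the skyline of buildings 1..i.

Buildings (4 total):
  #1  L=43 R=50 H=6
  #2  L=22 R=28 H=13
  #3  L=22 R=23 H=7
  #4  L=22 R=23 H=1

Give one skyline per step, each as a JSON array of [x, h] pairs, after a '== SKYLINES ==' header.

== SKYLINES ==
[[43,6],[50,0]]
[[22,13],[28,0],[43,6],[50,0]]
[[22,13],[28,0],[43,6],[50,0]]
[[22,13],[28,0],[43,6],[50,0]]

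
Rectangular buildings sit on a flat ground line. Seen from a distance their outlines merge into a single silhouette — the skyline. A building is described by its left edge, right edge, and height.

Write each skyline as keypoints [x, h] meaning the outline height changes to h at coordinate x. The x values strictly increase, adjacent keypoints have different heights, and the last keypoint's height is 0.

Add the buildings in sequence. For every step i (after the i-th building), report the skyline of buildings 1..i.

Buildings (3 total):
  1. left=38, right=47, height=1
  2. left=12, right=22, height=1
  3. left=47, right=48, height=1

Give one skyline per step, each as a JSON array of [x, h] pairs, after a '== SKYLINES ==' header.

== SKYLINES ==
[[38,1],[47,0]]
[[12,1],[22,0],[38,1],[47,0]]
[[12,1],[22,0],[38,1],[48,0]]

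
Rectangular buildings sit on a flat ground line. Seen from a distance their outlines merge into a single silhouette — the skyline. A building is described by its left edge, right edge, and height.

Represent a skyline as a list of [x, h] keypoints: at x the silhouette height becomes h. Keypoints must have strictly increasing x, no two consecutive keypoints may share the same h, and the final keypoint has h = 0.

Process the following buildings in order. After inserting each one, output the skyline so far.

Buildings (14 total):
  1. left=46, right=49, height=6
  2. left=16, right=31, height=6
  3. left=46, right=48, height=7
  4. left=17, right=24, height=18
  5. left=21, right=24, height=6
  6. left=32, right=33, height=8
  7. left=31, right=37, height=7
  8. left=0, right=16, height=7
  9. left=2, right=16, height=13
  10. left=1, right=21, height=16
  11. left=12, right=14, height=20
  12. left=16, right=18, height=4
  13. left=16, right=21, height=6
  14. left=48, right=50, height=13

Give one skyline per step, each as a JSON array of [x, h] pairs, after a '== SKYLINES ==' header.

== SKYLINES ==
[[46,6],[49,0]]
[[16,6],[31,0],[46,6],[49,0]]
[[16,6],[31,0],[46,7],[48,6],[49,0]]
[[16,6],[17,18],[24,6],[31,0],[46,7],[48,6],[49,0]]
[[16,6],[17,18],[24,6],[31,0],[46,7],[48,6],[49,0]]
[[16,6],[17,18],[24,6],[31,0],[32,8],[33,0],[46,7],[48,6],[49,0]]
[[16,6],[17,18],[24,6],[31,7],[32,8],[33,7],[37,0],[46,7],[48,6],[49,0]]
[[0,7],[16,6],[17,18],[24,6],[31,7],[32,8],[33,7],[37,0],[46,7],[48,6],[49,0]]
[[0,7],[2,13],[16,6],[17,18],[24,6],[31,7],[32,8],[33,7],[37,0],[46,7],[48,6],[49,0]]
[[0,7],[1,16],[17,18],[24,6],[31,7],[32,8],[33,7],[37,0],[46,7],[48,6],[49,0]]
[[0,7],[1,16],[12,20],[14,16],[17,18],[24,6],[31,7],[32,8],[33,7],[37,0],[46,7],[48,6],[49,0]]
[[0,7],[1,16],[12,20],[14,16],[17,18],[24,6],[31,7],[32,8],[33,7],[37,0],[46,7],[48,6],[49,0]]
[[0,7],[1,16],[12,20],[14,16],[17,18],[24,6],[31,7],[32,8],[33,7],[37,0],[46,7],[48,6],[49,0]]
[[0,7],[1,16],[12,20],[14,16],[17,18],[24,6],[31,7],[32,8],[33,7],[37,0],[46,7],[48,13],[50,0]]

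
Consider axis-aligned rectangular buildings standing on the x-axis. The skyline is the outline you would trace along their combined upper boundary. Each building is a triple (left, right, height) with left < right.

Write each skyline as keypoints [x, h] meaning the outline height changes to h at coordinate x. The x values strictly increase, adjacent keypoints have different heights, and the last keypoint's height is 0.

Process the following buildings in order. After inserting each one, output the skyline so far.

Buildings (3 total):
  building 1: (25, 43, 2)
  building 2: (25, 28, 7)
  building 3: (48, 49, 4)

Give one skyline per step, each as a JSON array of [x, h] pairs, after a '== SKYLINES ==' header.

== SKYLINES ==
[[25,2],[43,0]]
[[25,7],[28,2],[43,0]]
[[25,7],[28,2],[43,0],[48,4],[49,0]]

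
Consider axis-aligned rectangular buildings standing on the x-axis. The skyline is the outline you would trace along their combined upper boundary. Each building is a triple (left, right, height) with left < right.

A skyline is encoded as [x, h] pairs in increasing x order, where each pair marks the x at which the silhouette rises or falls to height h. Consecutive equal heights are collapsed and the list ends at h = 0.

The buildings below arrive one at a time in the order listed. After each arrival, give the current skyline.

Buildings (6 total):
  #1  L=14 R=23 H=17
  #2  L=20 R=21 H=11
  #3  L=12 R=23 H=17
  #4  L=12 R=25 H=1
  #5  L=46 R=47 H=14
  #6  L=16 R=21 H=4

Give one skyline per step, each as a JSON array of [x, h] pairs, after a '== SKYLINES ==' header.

== SKYLINES ==
[[14,17],[23,0]]
[[14,17],[23,0]]
[[12,17],[23,0]]
[[12,17],[23,1],[25,0]]
[[12,17],[23,1],[25,0],[46,14],[47,0]]
[[12,17],[23,1],[25,0],[46,14],[47,0]]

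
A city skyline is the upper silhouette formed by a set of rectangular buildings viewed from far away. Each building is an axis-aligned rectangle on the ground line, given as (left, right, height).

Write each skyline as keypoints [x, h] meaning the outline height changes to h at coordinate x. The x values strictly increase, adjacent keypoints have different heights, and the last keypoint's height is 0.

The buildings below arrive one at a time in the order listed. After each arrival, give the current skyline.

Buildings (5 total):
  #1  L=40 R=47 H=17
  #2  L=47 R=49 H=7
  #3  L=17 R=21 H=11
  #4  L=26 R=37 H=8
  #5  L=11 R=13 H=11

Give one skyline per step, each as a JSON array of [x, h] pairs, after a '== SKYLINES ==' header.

== SKYLINES ==
[[40,17],[47,0]]
[[40,17],[47,7],[49,0]]
[[17,11],[21,0],[40,17],[47,7],[49,0]]
[[17,11],[21,0],[26,8],[37,0],[40,17],[47,7],[49,0]]
[[11,11],[13,0],[17,11],[21,0],[26,8],[37,0],[40,17],[47,7],[49,0]]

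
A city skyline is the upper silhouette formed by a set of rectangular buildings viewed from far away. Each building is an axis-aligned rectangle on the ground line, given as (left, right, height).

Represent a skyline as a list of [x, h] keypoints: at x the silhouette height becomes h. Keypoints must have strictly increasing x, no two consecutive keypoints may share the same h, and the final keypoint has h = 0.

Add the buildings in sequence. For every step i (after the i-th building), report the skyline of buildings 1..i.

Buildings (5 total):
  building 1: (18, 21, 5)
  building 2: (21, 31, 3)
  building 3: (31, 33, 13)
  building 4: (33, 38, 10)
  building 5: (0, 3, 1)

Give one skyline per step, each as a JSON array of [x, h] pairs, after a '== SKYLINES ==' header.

== SKYLINES ==
[[18,5],[21,0]]
[[18,5],[21,3],[31,0]]
[[18,5],[21,3],[31,13],[33,0]]
[[18,5],[21,3],[31,13],[33,10],[38,0]]
[[0,1],[3,0],[18,5],[21,3],[31,13],[33,10],[38,0]]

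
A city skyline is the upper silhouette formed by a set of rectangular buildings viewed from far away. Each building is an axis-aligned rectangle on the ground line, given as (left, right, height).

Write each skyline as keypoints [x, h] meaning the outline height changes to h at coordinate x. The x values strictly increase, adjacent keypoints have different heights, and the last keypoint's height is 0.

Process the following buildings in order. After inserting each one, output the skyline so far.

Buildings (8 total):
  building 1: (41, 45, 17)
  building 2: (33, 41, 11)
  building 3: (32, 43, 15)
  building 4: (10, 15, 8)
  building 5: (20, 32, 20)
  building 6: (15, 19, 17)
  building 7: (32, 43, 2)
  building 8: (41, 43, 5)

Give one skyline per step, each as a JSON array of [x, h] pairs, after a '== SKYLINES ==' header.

== SKYLINES ==
[[41,17],[45,0]]
[[33,11],[41,17],[45,0]]
[[32,15],[41,17],[45,0]]
[[10,8],[15,0],[32,15],[41,17],[45,0]]
[[10,8],[15,0],[20,20],[32,15],[41,17],[45,0]]
[[10,8],[15,17],[19,0],[20,20],[32,15],[41,17],[45,0]]
[[10,8],[15,17],[19,0],[20,20],[32,15],[41,17],[45,0]]
[[10,8],[15,17],[19,0],[20,20],[32,15],[41,17],[45,0]]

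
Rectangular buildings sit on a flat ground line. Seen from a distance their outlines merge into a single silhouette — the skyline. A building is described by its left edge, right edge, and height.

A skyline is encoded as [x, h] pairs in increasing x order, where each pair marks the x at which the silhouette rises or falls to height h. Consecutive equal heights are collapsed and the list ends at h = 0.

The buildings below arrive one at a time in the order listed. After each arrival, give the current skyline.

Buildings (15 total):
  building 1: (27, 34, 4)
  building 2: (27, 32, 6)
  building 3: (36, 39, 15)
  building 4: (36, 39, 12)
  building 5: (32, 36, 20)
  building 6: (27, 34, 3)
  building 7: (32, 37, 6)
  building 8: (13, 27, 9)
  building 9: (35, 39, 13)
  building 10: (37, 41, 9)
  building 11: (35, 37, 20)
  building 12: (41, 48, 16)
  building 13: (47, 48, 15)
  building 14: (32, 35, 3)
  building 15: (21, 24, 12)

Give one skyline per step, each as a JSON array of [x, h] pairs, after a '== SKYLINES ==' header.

== SKYLINES ==
[[27,4],[34,0]]
[[27,6],[32,4],[34,0]]
[[27,6],[32,4],[34,0],[36,15],[39,0]]
[[27,6],[32,4],[34,0],[36,15],[39,0]]
[[27,6],[32,20],[36,15],[39,0]]
[[27,6],[32,20],[36,15],[39,0]]
[[27,6],[32,20],[36,15],[39,0]]
[[13,9],[27,6],[32,20],[36,15],[39,0]]
[[13,9],[27,6],[32,20],[36,15],[39,0]]
[[13,9],[27,6],[32,20],[36,15],[39,9],[41,0]]
[[13,9],[27,6],[32,20],[37,15],[39,9],[41,0]]
[[13,9],[27,6],[32,20],[37,15],[39,9],[41,16],[48,0]]
[[13,9],[27,6],[32,20],[37,15],[39,9],[41,16],[48,0]]
[[13,9],[27,6],[32,20],[37,15],[39,9],[41,16],[48,0]]
[[13,9],[21,12],[24,9],[27,6],[32,20],[37,15],[39,9],[41,16],[48,0]]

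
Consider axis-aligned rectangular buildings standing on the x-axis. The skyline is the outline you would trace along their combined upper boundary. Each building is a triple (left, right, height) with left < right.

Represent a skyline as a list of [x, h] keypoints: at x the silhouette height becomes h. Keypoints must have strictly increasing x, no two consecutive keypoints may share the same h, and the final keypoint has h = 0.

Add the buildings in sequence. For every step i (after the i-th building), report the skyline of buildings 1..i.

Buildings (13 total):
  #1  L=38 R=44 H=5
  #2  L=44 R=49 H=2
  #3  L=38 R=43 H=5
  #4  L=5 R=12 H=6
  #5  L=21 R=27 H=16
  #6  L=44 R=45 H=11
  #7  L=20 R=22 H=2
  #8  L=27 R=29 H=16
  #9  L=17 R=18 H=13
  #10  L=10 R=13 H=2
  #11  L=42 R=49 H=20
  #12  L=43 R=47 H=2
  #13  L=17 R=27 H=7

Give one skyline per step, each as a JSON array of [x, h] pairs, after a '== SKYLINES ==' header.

== SKYLINES ==
[[38,5],[44,0]]
[[38,5],[44,2],[49,0]]
[[38,5],[44,2],[49,0]]
[[5,6],[12,0],[38,5],[44,2],[49,0]]
[[5,6],[12,0],[21,16],[27,0],[38,5],[44,2],[49,0]]
[[5,6],[12,0],[21,16],[27,0],[38,5],[44,11],[45,2],[49,0]]
[[5,6],[12,0],[20,2],[21,16],[27,0],[38,5],[44,11],[45,2],[49,0]]
[[5,6],[12,0],[20,2],[21,16],[29,0],[38,5],[44,11],[45,2],[49,0]]
[[5,6],[12,0],[17,13],[18,0],[20,2],[21,16],[29,0],[38,5],[44,11],[45,2],[49,0]]
[[5,6],[12,2],[13,0],[17,13],[18,0],[20,2],[21,16],[29,0],[38,5],[44,11],[45,2],[49,0]]
[[5,6],[12,2],[13,0],[17,13],[18,0],[20,2],[21,16],[29,0],[38,5],[42,20],[49,0]]
[[5,6],[12,2],[13,0],[17,13],[18,0],[20,2],[21,16],[29,0],[38,5],[42,20],[49,0]]
[[5,6],[12,2],[13,0],[17,13],[18,7],[21,16],[29,0],[38,5],[42,20],[49,0]]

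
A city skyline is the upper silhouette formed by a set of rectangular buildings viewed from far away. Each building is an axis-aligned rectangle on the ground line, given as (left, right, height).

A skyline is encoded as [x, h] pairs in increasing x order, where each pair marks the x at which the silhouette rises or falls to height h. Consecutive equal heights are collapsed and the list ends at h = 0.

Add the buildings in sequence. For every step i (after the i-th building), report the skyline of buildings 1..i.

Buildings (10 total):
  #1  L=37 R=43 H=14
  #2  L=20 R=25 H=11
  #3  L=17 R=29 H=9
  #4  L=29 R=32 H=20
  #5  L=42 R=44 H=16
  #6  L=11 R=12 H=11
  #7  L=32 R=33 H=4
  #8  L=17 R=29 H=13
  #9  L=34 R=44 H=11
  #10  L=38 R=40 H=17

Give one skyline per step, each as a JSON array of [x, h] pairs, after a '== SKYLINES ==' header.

== SKYLINES ==
[[37,14],[43,0]]
[[20,11],[25,0],[37,14],[43,0]]
[[17,9],[20,11],[25,9],[29,0],[37,14],[43,0]]
[[17,9],[20,11],[25,9],[29,20],[32,0],[37,14],[43,0]]
[[17,9],[20,11],[25,9],[29,20],[32,0],[37,14],[42,16],[44,0]]
[[11,11],[12,0],[17,9],[20,11],[25,9],[29,20],[32,0],[37,14],[42,16],[44,0]]
[[11,11],[12,0],[17,9],[20,11],[25,9],[29,20],[32,4],[33,0],[37,14],[42,16],[44,0]]
[[11,11],[12,0],[17,13],[29,20],[32,4],[33,0],[37,14],[42,16],[44,0]]
[[11,11],[12,0],[17,13],[29,20],[32,4],[33,0],[34,11],[37,14],[42,16],[44,0]]
[[11,11],[12,0],[17,13],[29,20],[32,4],[33,0],[34,11],[37,14],[38,17],[40,14],[42,16],[44,0]]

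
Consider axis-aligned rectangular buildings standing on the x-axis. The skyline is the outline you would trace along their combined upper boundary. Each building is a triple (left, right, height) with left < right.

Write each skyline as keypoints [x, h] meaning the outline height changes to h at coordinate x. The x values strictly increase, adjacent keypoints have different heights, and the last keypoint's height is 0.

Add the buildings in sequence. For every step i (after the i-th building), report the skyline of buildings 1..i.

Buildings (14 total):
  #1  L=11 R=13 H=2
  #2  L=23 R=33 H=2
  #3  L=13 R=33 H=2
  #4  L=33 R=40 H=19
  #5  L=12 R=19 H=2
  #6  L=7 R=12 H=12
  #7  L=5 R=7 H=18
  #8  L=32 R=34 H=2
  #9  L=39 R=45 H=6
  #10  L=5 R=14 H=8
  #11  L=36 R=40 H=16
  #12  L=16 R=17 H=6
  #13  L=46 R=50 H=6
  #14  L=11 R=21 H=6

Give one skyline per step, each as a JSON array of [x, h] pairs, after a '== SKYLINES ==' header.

== SKYLINES ==
[[11,2],[13,0]]
[[11,2],[13,0],[23,2],[33,0]]
[[11,2],[33,0]]
[[11,2],[33,19],[40,0]]
[[11,2],[33,19],[40,0]]
[[7,12],[12,2],[33,19],[40,0]]
[[5,18],[7,12],[12,2],[33,19],[40,0]]
[[5,18],[7,12],[12,2],[33,19],[40,0]]
[[5,18],[7,12],[12,2],[33,19],[40,6],[45,0]]
[[5,18],[7,12],[12,8],[14,2],[33,19],[40,6],[45,0]]
[[5,18],[7,12],[12,8],[14,2],[33,19],[40,6],[45,0]]
[[5,18],[7,12],[12,8],[14,2],[16,6],[17,2],[33,19],[40,6],[45,0]]
[[5,18],[7,12],[12,8],[14,2],[16,6],[17,2],[33,19],[40,6],[45,0],[46,6],[50,0]]
[[5,18],[7,12],[12,8],[14,6],[21,2],[33,19],[40,6],[45,0],[46,6],[50,0]]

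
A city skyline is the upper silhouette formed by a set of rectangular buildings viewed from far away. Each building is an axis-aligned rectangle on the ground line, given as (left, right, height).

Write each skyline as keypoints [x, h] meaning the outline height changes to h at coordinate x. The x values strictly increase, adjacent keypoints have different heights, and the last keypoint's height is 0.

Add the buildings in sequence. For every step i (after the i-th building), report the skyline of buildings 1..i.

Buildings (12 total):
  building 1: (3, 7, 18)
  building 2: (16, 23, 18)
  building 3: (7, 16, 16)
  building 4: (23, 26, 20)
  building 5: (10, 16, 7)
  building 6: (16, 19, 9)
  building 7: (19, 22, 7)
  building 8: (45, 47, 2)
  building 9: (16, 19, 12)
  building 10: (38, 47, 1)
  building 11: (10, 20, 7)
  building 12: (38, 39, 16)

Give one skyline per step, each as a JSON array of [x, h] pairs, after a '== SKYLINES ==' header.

== SKYLINES ==
[[3,18],[7,0]]
[[3,18],[7,0],[16,18],[23,0]]
[[3,18],[7,16],[16,18],[23,0]]
[[3,18],[7,16],[16,18],[23,20],[26,0]]
[[3,18],[7,16],[16,18],[23,20],[26,0]]
[[3,18],[7,16],[16,18],[23,20],[26,0]]
[[3,18],[7,16],[16,18],[23,20],[26,0]]
[[3,18],[7,16],[16,18],[23,20],[26,0],[45,2],[47,0]]
[[3,18],[7,16],[16,18],[23,20],[26,0],[45,2],[47,0]]
[[3,18],[7,16],[16,18],[23,20],[26,0],[38,1],[45,2],[47,0]]
[[3,18],[7,16],[16,18],[23,20],[26,0],[38,1],[45,2],[47,0]]
[[3,18],[7,16],[16,18],[23,20],[26,0],[38,16],[39,1],[45,2],[47,0]]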